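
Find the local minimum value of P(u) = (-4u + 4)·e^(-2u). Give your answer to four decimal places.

Differentiating with the product rule gives P'(u) = (8u - 12)·e^(-2u). Since e^(-2u) > 0, the only critical point is u = 3/2.
P''(3/2) has the same sign as 8 > 0, so this is a local minimum.
P(3/2) = (-2)·e^(-3) ≈ -0.0996.

-0.0996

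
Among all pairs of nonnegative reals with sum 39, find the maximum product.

With x + y = 39, the product is P(x) = x(39 − x).
P'(x) = 39 − 2x = 0 gives x = 39/2; P'' = −2 < 0, so this is the maximum.
P = 39/2·39/2 = 1521/4.

1521/4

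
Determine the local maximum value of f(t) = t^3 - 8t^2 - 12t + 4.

f'(t) = 3t^2 - 16t - 12 = 0 at t = -2/3, 6.
f''(t) = 6t - 16. f''(-2/3) = -20 < 0 ⇒ local maximum; f''(6) = 20 > 0 ⇒ local minimum.
So the local maximum value is f(-2/3) = 220/27.

220/27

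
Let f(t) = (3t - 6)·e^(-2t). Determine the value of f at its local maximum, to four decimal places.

By the product rule, f'(t) = (-6t + 15)·e^(-2t). Since e^(-2t) > 0, the only critical point is t = 5/2.
f''(5/2) has the same sign as -6 < 0, so this is a local maximum.
f(5/2) = (3/2)·e^(-5) ≈ 0.0101.

0.0101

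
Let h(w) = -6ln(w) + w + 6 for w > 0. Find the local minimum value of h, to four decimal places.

1.2494

h'(w) = -6/w + 1 = 0 gives w = 6.
h''(w) = 6/w², which is positive for w > 0, so this is a local minimum.
h(6) = -6·ln(6) + 6 + 6 ≈ 1.2494.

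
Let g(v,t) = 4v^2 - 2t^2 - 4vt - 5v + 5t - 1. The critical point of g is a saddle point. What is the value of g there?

-49/24

∂g/∂v = 8v - 4t - 5 = 0 and ∂g/∂t = -4v - 4t + 5 = 0, so (v, t) = (5/6, 5/12).
The Hessian has g_{vv} = 8, g_{tt} = -4, g_{vt} = -4, giving D = -48 < 0, so the point is a saddle point.
g(5/6, 5/12) = -49/24.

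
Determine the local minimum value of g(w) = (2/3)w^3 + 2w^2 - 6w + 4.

g'(w) = 2w^2 + 4w - 6 = 0 at w = -3, 1.
Second-derivative test with g''(w) = 4w + 4: g''(-3) = -8 < 0 ⇒ local maximum; g''(1) = 8 > 0 ⇒ local minimum.
Thus g has its local minimum at w = 1, with value 2/3.

2/3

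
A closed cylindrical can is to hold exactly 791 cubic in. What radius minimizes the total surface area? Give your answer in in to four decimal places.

With radius r and height h, πr²h = 791 so h = 791/(πr²), and S(r) = 2πr² + 2πrh = 2πr² + 2·791/r.
S'(r) = 4πr − 2·791/r² = 0 ⇒ r³ = 791/(2π), so r ≈ 5.0119 and h = 2r ≈ 10.0237.
S''(r) = 4π + 4·791/r³ > 0, so this is the minimum; S ≈ 473.4770.

5.0119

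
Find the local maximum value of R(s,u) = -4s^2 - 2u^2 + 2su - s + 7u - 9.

∂R/∂s = -8s + 2u - 1 = 0 and ∂R/∂u = 2s - 4u + 7 = 0, so (s, u) = (5/14, 27/14).
The Hessian has R_{ss} = -8, R_{uu} = -4, R_{su} = 2, giving D = 28 > 0 with R_{ss} < 0, so the point is a local maximum.
R(5/14, 27/14) = -17/7.

-17/7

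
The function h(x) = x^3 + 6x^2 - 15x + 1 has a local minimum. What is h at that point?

h'(x) = 3x^2 + 12x - 15 = 0 at x = -5, 1.
Since h''(x) = 6x + 12, we get h''(-5) = -18 < 0 ⇒ local maximum; h''(1) = 18 > 0 ⇒ local minimum.
Thus h has its local minimum at x = 1, with value -7.

-7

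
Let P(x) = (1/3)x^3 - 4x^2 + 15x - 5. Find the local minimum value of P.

P'(x) = x^2 - 8x + 15. Setting P'(x) = 0 gives x ∈ {3, 5}.
P''(x) = 2x - 8. P''(3) = -2 < 0 ⇒ local maximum; P''(5) = 2 > 0 ⇒ local minimum.
So the local minimum value is P(5) = 35/3.

35/3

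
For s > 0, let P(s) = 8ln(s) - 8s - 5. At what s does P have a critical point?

1

P'(s) = 8/s − 8 = 0 gives s = 1.
P''(s) = -8/s², which is negative for s > 0, so this is a local maximum.
P(1) = 8·ln(1) - 8 - 5 ≈ -13.0000.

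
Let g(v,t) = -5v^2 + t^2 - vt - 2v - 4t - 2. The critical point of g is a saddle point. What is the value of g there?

∂g/∂v = -10v - t - 2 = 0 and ∂g/∂t = -v + 2t - 4 = 0, so (v, t) = (-8/21, 38/21).
The Hessian has g_{vv} = -10, g_{tt} = 2, g_{vt} = -1, giving D = -21 < 0, so the point is a saddle point.
g(-8/21, 38/21) = -110/21.

-110/21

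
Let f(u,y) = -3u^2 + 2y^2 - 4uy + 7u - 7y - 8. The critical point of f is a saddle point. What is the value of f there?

-113/8

∂f/∂u = -6u - 4y + 7 = 0 and ∂f/∂y = -4u + 4y - 7 = 0, so (u, y) = (0, 7/4).
The Hessian has f_{uu} = -6, f_{yy} = 4, f_{uy} = -4, giving D = -40 < 0, so the point is a saddle point.
f(0, 7/4) = -113/8.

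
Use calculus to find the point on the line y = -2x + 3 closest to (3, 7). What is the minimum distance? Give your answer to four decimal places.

Minimize D(x)^2 = (x - 3)^2 + (-2x - 4)^2.
d/dx[D^2] = 2(x - 3) + 2·(-2)·(-2x - 4) = 0 ⇒ x = -1.
Then y = 5 and the distance is √(20) ≈ 4.4721.

4.4721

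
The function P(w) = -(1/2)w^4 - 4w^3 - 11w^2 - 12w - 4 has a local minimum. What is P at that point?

0

Critical points: P'(w) = -2w^3 - 12w^2 - 22w - 12 vanishes at w = -3, -2, -1.
P''(w) = -6w^2 - 24w - 22. P''(-3) = -4 < 0 ⇒ local maximum; P''(-2) = 2 > 0 ⇒ local minimum; P''(-1) = -4 < 0 ⇒ local maximum.
So the local minimum value is P(-2) = 0.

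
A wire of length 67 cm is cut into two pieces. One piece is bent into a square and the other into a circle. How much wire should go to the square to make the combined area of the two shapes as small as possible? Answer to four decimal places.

Let x be the length used for the square. Square side x/4; circle radius (67−x)/(2π).
A(x) = (x/4)² + π·((67−x)/(2π))² = x²/16 + (67−x)²/(4π) for 0 ≤ x ≤ 67. A'(x) = x/8 − (67−x)/(2π) = 0 gives x = 4·67/(π+4) ≈ 37.5266.
A'' = 1/8 + 1/(2π) > 0, so this gives the minimum combined area; x ≈ 37.5266 cm to the square.

37.5266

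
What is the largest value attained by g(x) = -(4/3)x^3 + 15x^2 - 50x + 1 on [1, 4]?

g'(x) = -4x^2 + 30x - 50, whose only zero in [1, 4] is x = 5/2.
Candidates: g(1) = -106/3, g(5/2) = -613/12, g(4) = -133/3.
Hence the absolute maximum is -106/3 at x = 1.

-106/3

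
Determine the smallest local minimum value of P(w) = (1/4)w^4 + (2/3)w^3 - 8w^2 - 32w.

Critical points: P'(w) = w^3 + 2w^2 - 16w - 32 vanishes at w = -4, -2, 4.
Since P''(w) = 3w^2 + 4w - 16, we get P''(-4) = 16 > 0 ⇒ local minimum; P''(-2) = -12 < 0 ⇒ local maximum; P''(4) = 48 > 0 ⇒ local minimum.
The smallest local minimum is P(4) = -448/3.

-448/3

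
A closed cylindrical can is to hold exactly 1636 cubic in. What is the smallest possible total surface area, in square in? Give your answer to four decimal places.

768.6054

With radius r and height h, πr²h = 1636 so h = 1636/(πr²), and S(r) = 2πr² + 2πrh = 2πr² + 2·1636/r.
S'(r) = 4πr − 2·1636/r² = 0 ⇒ r³ = 1636/(2π), so r ≈ 6.3856 and h = 2r ≈ 12.7712.
S''(r) = 4π + 4·1636/r³ > 0, so this is the minimum; S ≈ 768.6054.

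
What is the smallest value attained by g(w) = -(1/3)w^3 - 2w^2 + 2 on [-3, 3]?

g'(w) = -w^2 - 4w, whose only zero in [-3, 3] is w = 0.
Candidates: g(-3) = -7; g(0) = 2; g(3) = -25.
So the minimum is g(3) = -25.

-25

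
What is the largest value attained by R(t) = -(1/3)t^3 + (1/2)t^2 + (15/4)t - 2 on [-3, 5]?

127/24

Differentiating, R'(t) = -t^2 + t + 15/4; which vanishes at t = -3/2 and t = 5/2.
Evaluating at the critical points and endpoints: R(-3) = 1/4,  R(-3/2) = -43/8,  R(5/2) = 127/24,  R(5) = -149/12.
The maximum over the interval is 127/24, attained at t = 5/2.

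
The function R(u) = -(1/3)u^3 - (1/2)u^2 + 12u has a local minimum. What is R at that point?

-104/3

R'(u) = -u^2 - u + 12 = 0 at u = -4, 3.
Since R''(u) = -2u - 1, we get R''(-4) = 7 > 0 ⇒ local minimum; R''(3) = -7 < 0 ⇒ local maximum.
The local minimum is R(-4) = -104/3.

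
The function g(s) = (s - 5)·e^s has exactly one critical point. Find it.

Differentiating with the product rule gives g'(s) = (s - 4)·e^s. Since e^s > 0, the only critical point is s = 4.
g''(4) has the same sign as 1 > 0, so this is a local minimum.
g(4) = (-1)·e^(4) ≈ -54.5982.

4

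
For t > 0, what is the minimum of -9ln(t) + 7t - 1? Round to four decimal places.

R'(t) = -9/t + 7 = 0 gives t = 9/7.
R''(t) = 9/t², which is positive for t > 0, so this is a local minimum.
R(9/7) = -9·ln(9/7) + 9 - 1 ≈ 5.7382.

5.7382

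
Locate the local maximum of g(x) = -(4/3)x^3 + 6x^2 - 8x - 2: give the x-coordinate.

g'(x) = -4x^2 + 12x - 8 = 0 at x = 1, 2.
Since g''(x) = -8x + 12, we get g''(1) = 4 > 0 ⇒ local minimum; g''(2) = -4 < 0 ⇒ local maximum.
Thus g has its local maximum at x = 2, with value -14/3.

2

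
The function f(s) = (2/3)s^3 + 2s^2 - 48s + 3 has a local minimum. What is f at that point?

f'(s) = 2s^2 + 4s - 48. Setting f'(s) = 0 gives s ∈ {-6, 4}.
f''(s) = 4s + 4. f''(-6) = -20 < 0 ⇒ local maximum; f''(4) = 20 > 0 ⇒ local minimum.
So the local minimum value is f(4) = -343/3.

-343/3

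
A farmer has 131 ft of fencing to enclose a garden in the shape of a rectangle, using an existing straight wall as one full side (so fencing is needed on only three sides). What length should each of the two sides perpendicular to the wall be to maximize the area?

131/4

Let the sides perpendicular to the wall have length x and the parallel side y, so 2x + y = 131 and the area is A = xy = x(131 − 2x).
A'(x) = 131 − 4x = 0 gives x = 131/4, and A''(x) = −4 < 0 confirms a maximum.
Then y = 131 − 2·131/4 = 131/2 and A = 17161/8.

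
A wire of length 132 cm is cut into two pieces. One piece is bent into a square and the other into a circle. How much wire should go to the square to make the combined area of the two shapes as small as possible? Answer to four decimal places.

Let x be the length used for the square. Square side x/4; circle radius (132−x)/(2π).
A(x) = (x/4)² + π·((132−x)/(2π))² = x²/16 + (132−x)²/(4π) for 0 ≤ x ≤ 132. A'(x) = x/8 − (132−x)/(2π) = 0 gives x = 4·132/(π+4) ≈ 73.9331.
A'' = 1/8 + 1/(2π) > 0, so this gives the minimum combined area; x ≈ 73.9331 cm to the square.

73.9331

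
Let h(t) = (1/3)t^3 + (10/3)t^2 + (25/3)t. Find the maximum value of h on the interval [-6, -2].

0

Differentiating, h'(t) = t^2 + (20/3)t + 25/3; whose only zero in [-6, -2] is t = -5.
Evaluating at the critical points and endpoints: h(-6) = -2; h(-5) = 0; h(-2) = -6.
Hence the absolute maximum is 0 at t = -5.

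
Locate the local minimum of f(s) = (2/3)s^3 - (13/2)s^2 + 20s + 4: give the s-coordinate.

f'(s) = 2s^2 - 13s + 20 = 0 at s = 5/2, 4.
Since f''(s) = 4s - 13, we get f''(5/2) = -3 < 0 ⇒ local maximum; f''(4) = 3 > 0 ⇒ local minimum.
Thus f has its local minimum at s = 4, with value 68/3.

4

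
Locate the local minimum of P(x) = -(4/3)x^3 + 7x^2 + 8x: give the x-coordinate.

P'(x) = -4x^2 + 14x + 8 = 0 at x = -1/2, 4.
P''(x) = -8x + 14. P''(-1/2) = 18 > 0 ⇒ local minimum; P''(4) = -18 < 0 ⇒ local maximum.
The local minimum is P(-1/2) = -25/12.

-1/2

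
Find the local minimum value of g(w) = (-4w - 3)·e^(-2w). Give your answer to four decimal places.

By the product rule, g'(w) = (8w + 2)·e^(-2w). Since e^(-2w) > 0, the only critical point is w = -1/4.
g''(-1/4) has the same sign as 8 > 0, so this is a local minimum.
g(-1/4) = (-2)·e^(1/2) ≈ -3.2974.

-3.2974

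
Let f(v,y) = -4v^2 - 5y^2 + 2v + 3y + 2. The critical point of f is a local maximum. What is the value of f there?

∂f/∂v = -8v + 2 = 0 and ∂f/∂y = -10y + 3 = 0, so (v, y) = (1/4, 3/10).
The Hessian has f_{vv} = -8, f_{yy} = -10, f_{vy} = 0, giving D = 80 > 0 with f_{vv} < 0, so the point is a local maximum.
f(1/4, 3/10) = 27/10.

27/10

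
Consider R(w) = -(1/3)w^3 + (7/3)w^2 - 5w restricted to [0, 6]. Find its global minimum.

The derivative is -w^2 + (14/3)w - 5, which vanishes at w = 5/3 and w = 3.
Evaluating at the critical points and endpoints: R(0) = 0, R(5/3) = -275/81, R(3) = -3, R(6) = -18.
So the minimum is R(6) = -18.

-18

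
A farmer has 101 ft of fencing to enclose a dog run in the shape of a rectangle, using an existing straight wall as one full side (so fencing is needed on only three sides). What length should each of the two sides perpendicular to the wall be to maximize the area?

Let the sides perpendicular to the wall have length x and the parallel side y, so 2x + y = 101 and the area is A = xy = x(101 − 2x).
A'(x) = 101 − 4x = 0 gives x = 101/4, and A''(x) = −4 < 0 confirms a maximum.
Then y = 101 − 2·101/4 = 101/2 and A = 10201/8.

101/4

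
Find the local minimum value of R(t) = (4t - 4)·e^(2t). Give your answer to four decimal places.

R'(t) = 4·e^(2t) + (4t - 4)·2·e^(2t) = (8t - 4)·e^(2t). Since e^(2t) > 0, the only critical point is t = 1/2.
R''(1/2) has the same sign as 8 > 0, so this is a local minimum.
R(1/2) = (-2)·e^(1) ≈ -5.4366.

-5.4366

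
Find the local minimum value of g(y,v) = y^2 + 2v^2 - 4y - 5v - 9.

-129/8

∂g/∂y = 2y - 4 = 0 and ∂g/∂v = 4v - 5 = 0, so (y, v) = (2, 5/4).
The Hessian has g_{yy} = 2, g_{vv} = 4, g_{yv} = 0, giving D = 8 > 0 with g_{yy} > 0, so the point is a local minimum.
g(2, 5/4) = -129/8.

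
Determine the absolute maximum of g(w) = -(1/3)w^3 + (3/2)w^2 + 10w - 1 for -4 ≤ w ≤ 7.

269/6

Differentiating, g'(w) = -w^2 + 3w + 10; which vanishes at w = -2 and w = 5.
Evaluating at the critical points and endpoints: g(-4) = 13/3,  g(-2) = -37/3,  g(5) = 269/6,  g(7) = 169/6.
So the maximum is g(5) = 269/6.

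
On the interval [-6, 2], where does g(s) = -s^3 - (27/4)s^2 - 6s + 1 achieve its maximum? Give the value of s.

Differentiating, g'(s) = -3s^2 - (27/2)s - 6; which vanishes at s = -4 and s = -1/2.
Compare values at every candidate in [-6, 2]: g(-6) = 10; g(-4) = -19; g(-1/2) = 39/16; g(2) = -46.
So the maximum is g(-6) = 10.

-6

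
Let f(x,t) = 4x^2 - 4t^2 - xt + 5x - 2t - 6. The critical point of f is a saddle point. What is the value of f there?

-484/65

∂f/∂x = 8x - t + 5 = 0 and ∂f/∂t = -x - 8t - 2 = 0, so (x, t) = (-42/65, -11/65).
The Hessian has f_{xx} = 8, f_{tt} = -8, f_{xt} = -1, giving D = -65 < 0, so the point is a saddle point.
f(-42/65, -11/65) = -484/65.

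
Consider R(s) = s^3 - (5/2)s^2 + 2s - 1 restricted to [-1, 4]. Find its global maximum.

R'(s) = 3s^2 - 5s + 2, which vanishes at s = 2/3 and s = 1.
Compare values at every candidate in [-1, 4]: R(-1) = -13/2; R(2/3) = -13/27; R(1) = -1/2; R(4) = 31.
The maximum over the interval is 31, attained at s = 4.

31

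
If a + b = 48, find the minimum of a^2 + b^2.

With a + b = 48, a^2 + b^2 = a^2 + (48 − a)^2.
The derivative 2a − 2(48 − a) = 4a − 96 vanishes at a = 24; second derivative 4 > 0, a minimum.
The minimum is 2·(24)^2 = 1152.

1152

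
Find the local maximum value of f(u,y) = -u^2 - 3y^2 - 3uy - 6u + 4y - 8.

∂f/∂u = -2u - 3y - 6 = 0 and ∂f/∂y = -3u - 6y + 4 = 0, so (u, y) = (-16, 26/3).
The Hessian has f_{uu} = -2, f_{yy} = -6, f_{uy} = -3, giving D = 3 > 0 with f_{uu} < 0, so the point is a local maximum.
f(-16, 26/3) = 172/3.

172/3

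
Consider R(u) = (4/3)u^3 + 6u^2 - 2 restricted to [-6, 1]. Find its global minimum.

-74

Differentiating, R'(u) = 4u^2 + 12u; which vanishes at u = -3 and u = 0.
Candidates: R(-6) = -74,  R(-3) = 16,  R(0) = -2,  R(1) = 16/3.
The minimum over the interval is -74, attained at u = -6.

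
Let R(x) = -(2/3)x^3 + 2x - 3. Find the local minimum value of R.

-13/3

R'(x) = -2x^2 + 2. Setting R'(x) = 0 gives x ∈ {-1, 1}.
Second-derivative test with R''(x) = -4x: R''(-1) = 4 > 0 ⇒ local minimum; R''(1) = -4 < 0 ⇒ local maximum.
The local minimum is R(-1) = -13/3.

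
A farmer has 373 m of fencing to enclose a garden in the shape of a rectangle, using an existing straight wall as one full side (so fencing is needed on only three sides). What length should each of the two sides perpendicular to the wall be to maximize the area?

373/4

Let the sides perpendicular to the wall have length x and the parallel side y, so 2x + y = 373 and the area is A = xy = x(373 − 2x).
A'(x) = 373 − 4x = 0 gives x = 373/4, and A''(x) = −4 < 0 confirms a maximum.
Then y = 373 − 2·373/4 = 373/2 and A = 139129/8.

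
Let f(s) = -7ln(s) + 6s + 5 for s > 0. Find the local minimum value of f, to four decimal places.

f'(s) = -7/s + 6 = 0 gives s = 7/6.
f''(s) = 7/s², which is positive for s > 0, so this is a local minimum.
f(7/6) = -7·ln(7/6) + 7 + 5 ≈ 10.9209.

10.9209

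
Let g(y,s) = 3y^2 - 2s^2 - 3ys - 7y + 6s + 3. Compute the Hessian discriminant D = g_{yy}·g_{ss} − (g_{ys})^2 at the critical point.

-33

∂g/∂y = 6y - 3s - 7 = 0 and ∂g/∂s = -3y - 4s + 6 = 0, so (y, s) = (46/33, 5/11).
The Hessian has g_{yy} = 6, g_{ss} = -4, g_{ys} = -3, giving D = -33 < 0, so the point is a saddle point.
D = (6)·(-4) − (-3)^2 = -33.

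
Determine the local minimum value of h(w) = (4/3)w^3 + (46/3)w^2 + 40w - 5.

h'(w) = 4w^2 + (92/3)w + 40. Setting h'(w) = 0 gives w ∈ {-6, -5/3}.
Second-derivative test with h''(w) = 8w + 92/3: h''(-6) = -52/3 < 0 ⇒ local maximum; h''(-5/3) = 52/3 > 0 ⇒ local minimum.
Thus h has its local minimum at w = -5/3, with value -2855/81.

-2855/81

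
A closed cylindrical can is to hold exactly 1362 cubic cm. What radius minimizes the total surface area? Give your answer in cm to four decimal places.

With radius r and height h, πr²h = 1362 so h = 1362/(πr²), and S(r) = 2πr² + 2πrh = 2πr² + 2·1362/r.
S'(r) = 4πr − 2·1362/r² = 0 ⇒ r³ = 1362/(2π), so r ≈ 6.0071 and h = 2r ≈ 12.0142.
S''(r) = 4π + 4·1362/r³ > 0, so this is the minimum; S ≈ 680.1937.

6.0071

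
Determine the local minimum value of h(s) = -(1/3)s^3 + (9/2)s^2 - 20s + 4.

-76/3

h'(s) = -s^2 + 9s - 20. Setting h'(s) = 0 gives s ∈ {4, 5}.
Since h''(s) = -2s + 9, we get h''(4) = 1 > 0 ⇒ local minimum; h''(5) = -1 < 0 ⇒ local maximum.
Thus h has its local minimum at s = 4, with value -76/3.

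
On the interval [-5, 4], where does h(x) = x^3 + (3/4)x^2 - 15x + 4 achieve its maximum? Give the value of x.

The derivative is 3x^2 + (3/2)x - 15, which vanishes at x = -5/2 and x = 2.
Candidates: h(-5) = -109/4, h(-5/2) = 489/16, h(2) = -15, h(4) = 20.
Hence the absolute maximum is 489/16 at x = -5/2.

-5/2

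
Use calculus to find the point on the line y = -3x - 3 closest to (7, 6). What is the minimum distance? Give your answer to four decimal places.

Minimize D(x)^2 = (x - 7)^2 + (-3x - 9)^2.
d/dx[D^2] = 2(x - 7) + 2·(-3)·(-3x - 9) = 0 ⇒ x = -2.
Then y = 3 and the distance is √(90) ≈ 9.4868.

9.4868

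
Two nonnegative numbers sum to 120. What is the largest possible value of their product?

3600

With x + y = 120, the product is P(x) = x(120 − x).
P'(x) = 120 − 2x = 0 gives x = 60; P'' = −2 < 0, so this is the maximum.
P = 60·60 = 3600.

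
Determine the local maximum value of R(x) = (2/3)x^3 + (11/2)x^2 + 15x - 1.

-29/2

R'(x) = 2x^2 + 11x + 15 = 0 at x = -3, -5/2.
R''(x) = 4x + 11. R''(-3) = -1 < 0 ⇒ local maximum; R''(-5/2) = 1 > 0 ⇒ local minimum.
The local maximum is R(-3) = -29/2.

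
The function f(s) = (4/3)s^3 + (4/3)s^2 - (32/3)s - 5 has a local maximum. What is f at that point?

11

f'(s) = 4s^2 + (8/3)s - 32/3. Setting f'(s) = 0 gives s ∈ {-2, 4/3}.
Since f''(s) = 8s + 8/3, we get f''(-2) = -40/3 < 0 ⇒ local maximum; f''(4/3) = 40/3 > 0 ⇒ local minimum.
Thus f has its local maximum at s = -2, with value 11.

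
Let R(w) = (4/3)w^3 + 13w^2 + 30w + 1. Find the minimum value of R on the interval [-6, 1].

The derivative is 4w^2 + 26w + 30, which vanishes at w = -5 and w = -3/2.
Evaluating at the critical points and endpoints: R(-6) = 1; R(-5) = 28/3; R(-3/2) = -77/4; R(1) = 136/3.
The minimum over the interval is -77/4, attained at w = -3/2.

-77/4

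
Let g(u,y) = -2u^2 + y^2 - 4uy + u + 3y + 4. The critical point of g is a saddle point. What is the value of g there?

91/24

∂g/∂u = -4u - 4y + 1 = 0 and ∂g/∂y = -4u + 2y + 3 = 0, so (u, y) = (7/12, -1/3).
The Hessian has g_{uu} = -4, g_{yy} = 2, g_{uy} = -4, giving D = -24 < 0, so the point is a saddle point.
g(7/12, -1/3) = 91/24.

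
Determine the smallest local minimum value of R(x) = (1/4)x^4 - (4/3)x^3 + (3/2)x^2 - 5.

-29/4

Critical points: R'(x) = x^3 - 4x^2 + 3x vanishes at x = 0, 1, 3.
Second-derivative test with R''(x) = 3x^2 - 8x + 3: R''(0) = 3 > 0 ⇒ local minimum; R''(1) = -2 < 0 ⇒ local maximum; R''(3) = 6 > 0 ⇒ local minimum.
So the smallest local minimum value is R(3) = -29/4.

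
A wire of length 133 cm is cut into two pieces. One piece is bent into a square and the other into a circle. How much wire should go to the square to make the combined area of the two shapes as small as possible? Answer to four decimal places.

Let x be the length used for the square. Square side x/4; circle radius (133−x)/(2π).
A(x) = (x/4)² + π·((133−x)/(2π))² = x²/16 + (133−x)²/(4π) for 0 ≤ x ≤ 133. A'(x) = x/8 − (133−x)/(2π) = 0 gives x = 4·133/(π+4) ≈ 74.4932.
A'' = 1/8 + 1/(2π) > 0, so this gives the minimum combined area; x ≈ 74.4932 cm to the square.

74.4932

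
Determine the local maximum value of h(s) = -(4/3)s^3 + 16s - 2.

h'(s) = -4s^2 + 16. Setting h'(s) = 0 gives s ∈ {-2, 2}.
h''(s) = -8s. h''(-2) = 16 > 0 ⇒ local minimum; h''(2) = -16 < 0 ⇒ local maximum.
Thus h has its local maximum at s = 2, with value 58/3.

58/3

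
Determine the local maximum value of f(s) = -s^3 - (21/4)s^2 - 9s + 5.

161/16

f'(s) = -3s^2 - (21/2)s - 9 = 0 at s = -2, -3/2.
Second-derivative test with f''(s) = -6s - 21/2: f''(-2) = 3/2 > 0 ⇒ local minimum; f''(-3/2) = -3/2 < 0 ⇒ local maximum.
Thus f has its local maximum at s = -3/2, with value 161/16.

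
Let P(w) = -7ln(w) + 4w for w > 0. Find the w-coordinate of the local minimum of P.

7/4

P'(w) = -7/w + 4 = 0 gives w = 7/4.
P''(w) = 7/w², which is positive for w > 0, so this is a local minimum.
P(7/4) = -7·ln(7/4) + 7 ≈ 3.0827.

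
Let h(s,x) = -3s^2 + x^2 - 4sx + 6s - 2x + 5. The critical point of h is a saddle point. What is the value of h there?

29/7

∂h/∂s = -6s - 4x + 6 = 0 and ∂h/∂x = -4s + 2x - 2 = 0, so (s, x) = (1/7, 9/7).
The Hessian has h_{ss} = -6, h_{xx} = 2, h_{sx} = -4, giving D = -28 < 0, so the point is a saddle point.
h(1/7, 9/7) = 29/7.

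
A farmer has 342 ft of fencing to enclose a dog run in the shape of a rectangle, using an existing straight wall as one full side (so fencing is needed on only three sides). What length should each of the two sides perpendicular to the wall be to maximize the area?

171/2

Let the sides perpendicular to the wall have length x and the parallel side y, so 2x + y = 342 and the area is A = xy = x(342 − 2x).
A'(x) = 342 − 4x = 0 gives x = 171/2, and A''(x) = −4 < 0 confirms a maximum.
Then y = 342 − 2·171/2 = 171 and A = 29241/2.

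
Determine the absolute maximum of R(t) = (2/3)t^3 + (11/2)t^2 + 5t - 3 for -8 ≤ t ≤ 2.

R'(t) = 2t^2 + 11t + 5, which vanishes at t = -5 and t = -1/2.
Compare values at every candidate in [-8, 2]: R(-8) = -97/3,  R(-5) = 157/6,  R(-1/2) = -101/24,  R(2) = 103/3.
The maximum over the interval is 103/3, attained at t = 2.

103/3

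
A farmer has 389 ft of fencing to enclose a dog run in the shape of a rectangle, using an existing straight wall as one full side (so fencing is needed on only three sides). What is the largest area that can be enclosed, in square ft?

Let the sides perpendicular to the wall have length x and the parallel side y, so 2x + y = 389 and the area is A = xy = x(389 − 2x).
A'(x) = 389 − 4x = 0 gives x = 389/4, and A''(x) = −4 < 0 confirms a maximum.
Then y = 389 − 2·389/4 = 389/2 and A = 151321/8.

151321/8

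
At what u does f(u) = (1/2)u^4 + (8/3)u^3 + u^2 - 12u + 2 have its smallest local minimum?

1

Critical points: f'(u) = 2u^3 + 8u^2 + 2u - 12 vanishes at u = -3, -2, 1.
f''(u) = 6u^2 + 16u + 2. f''(-3) = 8 > 0 ⇒ local minimum; f''(-2) = -6 < 0 ⇒ local maximum; f''(1) = 24 > 0 ⇒ local minimum.
So the smallest local minimum value is f(1) = -35/6.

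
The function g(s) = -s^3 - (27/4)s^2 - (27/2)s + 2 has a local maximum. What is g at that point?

167/16

g'(s) = -3s^2 - (27/2)s - 27/2 = 0 at s = -3, -3/2.
g''(s) = -6s - 27/2. g''(-3) = 9/2 > 0 ⇒ local minimum; g''(-3/2) = -9/2 < 0 ⇒ local maximum.
So the local maximum value is g(-3/2) = 167/16.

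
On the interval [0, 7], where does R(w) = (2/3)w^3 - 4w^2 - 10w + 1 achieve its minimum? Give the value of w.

5

R'(w) = 2w^2 - 8w - 10, whose only zero in [0, 7] is w = 5.
Evaluating at the critical points and endpoints: R(0) = 1; R(5) = -197/3; R(7) = -109/3.
So the minimum is R(5) = -197/3.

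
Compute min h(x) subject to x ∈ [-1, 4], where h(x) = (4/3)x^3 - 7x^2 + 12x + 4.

The derivative is 4x^2 - 14x + 12, which vanishes at x = 3/2 and x = 2.
Evaluating at the critical points and endpoints: h(-1) = -49/3, h(3/2) = 43/4, h(2) = 32/3, h(4) = 76/3.
So the minimum is h(-1) = -49/3.

-49/3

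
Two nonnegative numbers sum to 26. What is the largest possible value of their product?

With x + y = 26, the product is P(x) = x(26 − x).
P'(x) = 26 − 2x = 0 gives x = 13; P'' = −2 < 0, so this is the maximum.
P = 13·13 = 169.

169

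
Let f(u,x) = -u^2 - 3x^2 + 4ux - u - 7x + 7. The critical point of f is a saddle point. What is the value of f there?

-13

∂f/∂u = -2u + 4x - 1 = 0 and ∂f/∂x = 4u - 6x - 7 = 0, so (u, x) = (17/2, 9/2).
The Hessian has f_{uu} = -2, f_{xx} = -6, f_{ux} = 4, giving D = -4 < 0, so the point is a saddle point.
f(17/2, 9/2) = -13.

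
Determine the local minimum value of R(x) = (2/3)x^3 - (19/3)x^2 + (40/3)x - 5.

-40/3

R'(x) = 2x^2 - (38/3)x + 40/3. Setting R'(x) = 0 gives x ∈ {4/3, 5}.
Since R''(x) = 4x - 38/3, we get R''(4/3) = -22/3 < 0 ⇒ local maximum; R''(5) = 22/3 > 0 ⇒ local minimum.
Thus R has its local minimum at x = 5, with value -40/3.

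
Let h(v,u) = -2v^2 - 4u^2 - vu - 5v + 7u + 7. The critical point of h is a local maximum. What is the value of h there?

∂h/∂v = -4v - u - 5 = 0 and ∂h/∂u = -v - 8u + 7 = 0, so (v, u) = (-47/31, 33/31).
The Hessian has h_{vv} = -4, h_{uu} = -8, h_{vu} = -1, giving D = 31 > 0 with h_{vv} < 0, so the point is a local maximum.
h(-47/31, 33/31) = 450/31.

450/31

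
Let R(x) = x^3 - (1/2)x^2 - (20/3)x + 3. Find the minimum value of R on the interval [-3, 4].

-17/2

The derivative is 3x^2 - x - 20/3, which vanishes at x = -4/3 and x = 5/3.
Compare values at every candidate in [-3, 4]: R(-3) = -17/2; R(-4/3) = 233/27; R(5/3) = -263/54; R(4) = 97/3.
So the minimum is R(-3) = -17/2.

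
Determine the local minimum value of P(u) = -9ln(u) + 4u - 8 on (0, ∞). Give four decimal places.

-6.2984

P'(u) = -9/u + 4 = 0 gives u = 9/4.
P''(u) = 9/u², which is positive for u > 0, so this is a local minimum.
P(9/4) = -9·ln(9/4) + 9 - 8 ≈ -6.2984.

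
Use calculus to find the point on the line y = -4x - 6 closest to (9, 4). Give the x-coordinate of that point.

Minimize D(x)^2 = (x - 9)^2 + (-4x - 10)^2.
d/dx[D^2] = 2(x - 9) + 2·(-4)·(-4x - 10) = 0 ⇒ x = -31/17.
Then y = 22/17 and the distance is √(2116/17) ≈ 11.1566.

-31/17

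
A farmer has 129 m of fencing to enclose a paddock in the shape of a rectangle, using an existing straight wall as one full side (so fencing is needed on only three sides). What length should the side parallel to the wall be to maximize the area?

129/2

Let the sides perpendicular to the wall have length x and the parallel side y, so 2x + y = 129 and the area is A = xy = x(129 − 2x).
A'(x) = 129 − 4x = 0 gives x = 129/4, and A''(x) = −4 < 0 confirms a maximum.
Then y = 129 − 2·129/4 = 129/2 and A = 16641/8.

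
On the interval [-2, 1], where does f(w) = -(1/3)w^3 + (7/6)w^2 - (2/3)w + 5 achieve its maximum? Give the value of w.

The derivative is -w^2 + (7/3)w - 2/3, whose only zero in [-2, 1] is w = 1/3.
Candidates: f(-2) = 41/3,  f(1/3) = 793/162,  f(1) = 31/6.
Hence the absolute maximum is 41/3 at w = -2.

-2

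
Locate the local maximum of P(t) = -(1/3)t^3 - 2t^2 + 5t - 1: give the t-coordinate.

P'(t) = -t^2 - 4t + 5 = 0 at t = -5, 1.
P''(t) = -2t - 4. P''(-5) = 6 > 0 ⇒ local minimum; P''(1) = -6 < 0 ⇒ local maximum.
So the local maximum value is P(1) = 5/3.

1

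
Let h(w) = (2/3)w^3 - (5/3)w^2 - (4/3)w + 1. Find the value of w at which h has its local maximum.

h'(w) = 2w^2 - (10/3)w - 4/3 = 0 at w = -1/3, 2.
Since h''(w) = 4w - 10/3, we get h''(-1/3) = -14/3 < 0 ⇒ local maximum; h''(2) = 14/3 > 0 ⇒ local minimum.
So the local maximum value is h(-1/3) = 100/81.

-1/3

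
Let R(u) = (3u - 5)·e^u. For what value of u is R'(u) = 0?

2/3

R'(u) = 3·e^u + (3u - 5)·1·e^u = (3u - 2)·e^u. Since e^u > 0, the only critical point is u = 2/3.
R''(2/3) has the same sign as 3 > 0, so this is a local minimum.
R(2/3) = (-3)·e^(2/3) ≈ -5.8432.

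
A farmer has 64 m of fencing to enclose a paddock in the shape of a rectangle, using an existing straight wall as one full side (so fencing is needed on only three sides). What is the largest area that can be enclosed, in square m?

Let the sides perpendicular to the wall have length x and the parallel side y, so 2x + y = 64 and the area is A = xy = x(64 − 2x).
A'(x) = 64 − 4x = 0 gives x = 16, and A''(x) = −4 < 0 confirms a maximum.
Then y = 64 − 2·16 = 32 and A = 512.

512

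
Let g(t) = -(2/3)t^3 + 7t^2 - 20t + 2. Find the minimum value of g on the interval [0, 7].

-71/3

The derivative is -2t^2 + 14t - 20, which vanishes at t = 2 and t = 5.
Evaluating at the critical points and endpoints: g(0) = 2; g(2) = -46/3; g(5) = -19/3; g(7) = -71/3.
Hence the absolute minimum is -71/3 at t = 7.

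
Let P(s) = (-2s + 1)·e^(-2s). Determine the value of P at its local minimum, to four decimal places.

-0.1353

By the product rule, P'(s) = (4s - 4)·e^(-2s). Since e^(-2s) > 0, the only critical point is s = 1.
P''(1) has the same sign as 4 > 0, so this is a local minimum.
P(1) = (-1)·e^(-2) ≈ -0.1353.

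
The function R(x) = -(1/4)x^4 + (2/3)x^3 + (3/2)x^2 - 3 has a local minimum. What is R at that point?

R'(x) = -x^3 + 2x^2 + 3x = 0 at x = -1, 0, 3.
R''(x) = -3x^2 + 4x + 3. R''(-1) = -4 < 0 ⇒ local maximum; R''(0) = 3 > 0 ⇒ local minimum; R''(3) = -12 < 0 ⇒ local maximum.
The local minimum is R(0) = -3.

-3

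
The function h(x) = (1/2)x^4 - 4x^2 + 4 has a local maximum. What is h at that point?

4

h'(x) = 2x^3 - 8x = 0 at x = -2, 0, 2.
Since h''(x) = 6x^2 - 8, we get h''(-2) = 16 > 0 ⇒ local minimum; h''(0) = -8 < 0 ⇒ local maximum; h''(2) = 16 > 0 ⇒ local minimum.
The local maximum is h(0) = 4.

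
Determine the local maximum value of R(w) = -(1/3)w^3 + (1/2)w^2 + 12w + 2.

Critical points: R'(w) = -w^2 + w + 12 vanishes at w = -3, 4.
Since R''(w) = -2w + 1, we get R''(-3) = 7 > 0 ⇒ local minimum; R''(4) = -7 < 0 ⇒ local maximum.
Thus R has its local maximum at w = 4, with value 110/3.

110/3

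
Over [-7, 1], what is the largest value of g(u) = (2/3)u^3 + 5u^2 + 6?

Differentiating, g'(u) = 2u^2 + 10u; which vanishes at u = -5 and u = 0.
Candidates: g(-7) = 67/3, g(-5) = 143/3, g(0) = 6, g(1) = 35/3.
So the maximum is g(-5) = 143/3.

143/3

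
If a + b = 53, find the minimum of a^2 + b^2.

With a + b = 53, a^2 + b^2 = a^2 + (53 − a)^2.
The derivative 2a − 2(53 − a) = 4a − 106 vanishes at a = 53/2; second derivative 4 > 0, a minimum.
The minimum is 2·(53/2)^2 = 2809/2.

2809/2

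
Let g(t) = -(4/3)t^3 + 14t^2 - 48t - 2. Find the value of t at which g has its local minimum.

g'(t) = -4t^2 + 28t - 48 = 0 at t = 3, 4.
Since g''(t) = -8t + 28, we get g''(3) = 4 > 0 ⇒ local minimum; g''(4) = -4 < 0 ⇒ local maximum.
Thus g has its local minimum at t = 3, with value -56.

3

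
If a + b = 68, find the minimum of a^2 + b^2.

With a + b = 68, a^2 + b^2 = a^2 + (68 − a)^2.
The derivative 2a − 2(68 − a) = 4a − 136 vanishes at a = 34; second derivative 4 > 0, a minimum.
The minimum is 2·(34)^2 = 2312.

2312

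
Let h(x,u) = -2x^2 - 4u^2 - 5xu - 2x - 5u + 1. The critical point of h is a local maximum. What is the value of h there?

23/7

∂h/∂x = -4x - 5u - 2 = 0 and ∂h/∂u = -5x - 8u - 5 = 0, so (x, u) = (9/7, -10/7).
The Hessian has h_{xx} = -4, h_{uu} = -8, h_{xu} = -5, giving D = 7 > 0 with h_{xx} < 0, so the point is a local maximum.
h(9/7, -10/7) = 23/7.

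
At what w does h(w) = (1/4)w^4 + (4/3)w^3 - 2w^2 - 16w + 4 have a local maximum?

h'(w) = w^3 + 4w^2 - 4w - 16. Setting h'(w) = 0 gives w ∈ {-4, -2, 2}.
Since h''(w) = 3w^2 + 8w - 4, we get h''(-4) = 12 > 0 ⇒ local minimum; h''(-2) = -8 < 0 ⇒ local maximum; h''(2) = 24 > 0 ⇒ local minimum.
The local maximum is h(-2) = 64/3.

-2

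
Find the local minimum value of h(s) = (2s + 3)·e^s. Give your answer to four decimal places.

-0.1642

Differentiating with the product rule gives h'(s) = (2s + 5)·e^s. Since e^s > 0, the only critical point is s = -5/2.
h''(-5/2) has the same sign as 2 > 0, so this is a local minimum.
h(-5/2) = (-2)·e^(-5/2) ≈ -0.1642.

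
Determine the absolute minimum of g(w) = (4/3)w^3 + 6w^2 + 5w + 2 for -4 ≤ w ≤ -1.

-22/3

g'(w) = 4w^2 + 12w + 5, whose only zero in [-4, -1] is w = -5/2.
Evaluating at the critical points and endpoints: g(-4) = -22/3, g(-5/2) = 37/6, g(-1) = 5/3.
Hence the absolute minimum is -22/3 at w = -4.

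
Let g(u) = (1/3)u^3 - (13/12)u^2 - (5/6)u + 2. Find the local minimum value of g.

-79/48

Critical points: g'(u) = u^2 - (13/6)u - 5/6 vanishes at u = -1/3, 5/2.
Second-derivative test with g''(u) = 2u - 13/6: g''(-1/3) = -17/6 < 0 ⇒ local maximum; g''(5/2) = 17/6 > 0 ⇒ local minimum.
Thus g has its local minimum at u = 5/2, with value -79/48.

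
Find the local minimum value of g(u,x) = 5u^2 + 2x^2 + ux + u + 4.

154/39

∂g/∂u = 10u + x + 1 = 0 and ∂g/∂x = u + 4x = 0, so (u, x) = (-4/39, 1/39).
The Hessian has g_{uu} = 10, g_{xx} = 4, g_{ux} = 1, giving D = 39 > 0 with g_{uu} > 0, so the point is a local minimum.
g(-4/39, 1/39) = 154/39.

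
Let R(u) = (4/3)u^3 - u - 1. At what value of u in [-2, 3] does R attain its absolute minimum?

The derivative is 4u^2 - 1, which vanishes at u = -1/2 and u = 1/2.
Compare values at every candidate in [-2, 3]: R(-2) = -29/3; R(-1/2) = -2/3; R(1/2) = -4/3; R(3) = 32.
The minimum over the interval is -29/3, attained at u = -2.

-2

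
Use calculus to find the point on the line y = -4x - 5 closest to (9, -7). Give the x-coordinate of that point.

1

Minimize D(x)^2 = (x - 9)^2 + (-4x + 2)^2.
d/dx[D^2] = 2(x - 9) + 2·(-4)·(-4x + 2) = 0 ⇒ x = 1.
Then y = -9 and the distance is √(68) ≈ 8.2462.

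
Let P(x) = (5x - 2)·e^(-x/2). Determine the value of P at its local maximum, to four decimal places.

3.0119

P'(x) = 5·e^(-x/2) + (5x - 2)·(-1/2)·e^(-x/2) = (-(5/2)x + 6)·e^(-x/2). Since e^(-x/2) > 0, the only critical point is x = 12/5.
P''(12/5) has the same sign as -5/2 < 0, so this is a local maximum.
P(12/5) = (10)·e^(-6/5) ≈ 3.0119.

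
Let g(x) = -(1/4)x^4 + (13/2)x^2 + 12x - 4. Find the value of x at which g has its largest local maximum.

g'(x) = -x^3 + 13x + 12. Setting g'(x) = 0 gives x ∈ {-3, -1, 4}.
Since g''(x) = -3x^2 + 13, we get g''(-3) = -14 < 0 ⇒ local maximum; g''(-1) = 10 > 0 ⇒ local minimum; g''(4) = -35 < 0 ⇒ local maximum.
Thus g has its largest local maximum at x = 4, with value 84.

4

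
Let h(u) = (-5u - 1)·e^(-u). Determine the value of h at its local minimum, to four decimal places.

-2.2466

h'(u) = (-5)·e^(-u) + (-5u - 1)·(-1)·e^(-u) = (5u - 4)·e^(-u). Since e^(-u) > 0, the only critical point is u = 4/5.
h''(4/5) has the same sign as 5 > 0, so this is a local minimum.
h(4/5) = (-5)·e^(-4/5) ≈ -2.2466.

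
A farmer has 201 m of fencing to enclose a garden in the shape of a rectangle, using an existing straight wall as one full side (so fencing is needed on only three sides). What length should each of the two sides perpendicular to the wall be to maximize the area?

201/4

Let the sides perpendicular to the wall have length x and the parallel side y, so 2x + y = 201 and the area is A = xy = x(201 − 2x).
A'(x) = 201 − 4x = 0 gives x = 201/4, and A''(x) = −4 < 0 confirms a maximum.
Then y = 201 − 2·201/4 = 201/2 and A = 40401/8.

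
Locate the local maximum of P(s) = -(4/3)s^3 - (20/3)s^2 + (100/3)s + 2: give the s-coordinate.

5/3

P'(s) = -4s^2 - (40/3)s + 100/3 = 0 at s = -5, 5/3.
Second-derivative test with P''(s) = -8s - 40/3: P''(-5) = 80/3 > 0 ⇒ local minimum; P''(5/3) = -80/3 < 0 ⇒ local maximum.
The local maximum is P(5/3) = 2662/81.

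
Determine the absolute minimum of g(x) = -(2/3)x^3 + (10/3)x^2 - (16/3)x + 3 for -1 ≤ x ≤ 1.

The derivative is -2x^2 + (20/3)x - 16/3, which has no zeros in [-1, 1].
Evaluating at the critical points and endpoints: g(-1) = 37/3, g(1) = 1/3.
The minimum over the interval is 1/3, attained at x = 1.

1/3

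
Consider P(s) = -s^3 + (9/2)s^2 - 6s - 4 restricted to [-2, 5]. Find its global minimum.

-93/2

The derivative is -3s^2 + 9s - 6, which vanishes at s = 1 and s = 2.
Candidates: P(-2) = 34, P(1) = -13/2, P(2) = -6, P(5) = -93/2.
So the minimum is P(5) = -93/2.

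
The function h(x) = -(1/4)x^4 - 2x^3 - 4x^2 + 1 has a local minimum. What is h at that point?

h'(x) = -x^3 - 6x^2 - 8x. Setting h'(x) = 0 gives x ∈ {-4, -2, 0}.
Since h''(x) = -3x^2 - 12x - 8, we get h''(-4) = -8 < 0 ⇒ local maximum; h''(-2) = 4 > 0 ⇒ local minimum; h''(0) = -8 < 0 ⇒ local maximum.
So the local minimum value is h(-2) = -3.

-3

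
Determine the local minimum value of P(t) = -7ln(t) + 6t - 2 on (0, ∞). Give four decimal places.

P'(t) = -7/t + 6 = 0 gives t = 7/6.
P''(t) = 7/t², which is positive for t > 0, so this is a local minimum.
P(7/6) = -7·ln(7/6) + 7 - 2 ≈ 3.9209.

3.9209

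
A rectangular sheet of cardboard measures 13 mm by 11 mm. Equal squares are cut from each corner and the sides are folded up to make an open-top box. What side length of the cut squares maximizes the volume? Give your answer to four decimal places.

1.9793

With cut size x, the volume is V(x) = x(13 − 2x)(11 − 2x) for 0 < x < 5.5.
V'(x) = 12x^2 − 96x + 143. Setting V'(x) = 0 gives x ≈ 1.9793 (the root in (0, 5.5)).
V''(x) = 24x − 96 is negative there, so this is the maximum; V ≈ 126.0104.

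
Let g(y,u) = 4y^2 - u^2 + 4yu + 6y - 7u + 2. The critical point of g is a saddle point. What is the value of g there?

49/4

∂g/∂y = 8y + 4u + 6 = 0 and ∂g/∂u = 4y - 2u - 7 = 0, so (y, u) = (1/2, -5/2).
The Hessian has g_{yy} = 8, g_{uu} = -2, g_{yu} = 4, giving D = -32 < 0, so the point is a saddle point.
g(1/2, -5/2) = 49/4.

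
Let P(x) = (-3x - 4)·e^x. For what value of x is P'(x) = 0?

By the product rule, P'(x) = (-3x - 7)·e^x. Since e^x > 0, the only critical point is x = -7/3.
P''(-7/3) has the same sign as -3 < 0, so this is a local maximum.
P(-7/3) = (3)·e^(-7/3) ≈ 0.2909.

-7/3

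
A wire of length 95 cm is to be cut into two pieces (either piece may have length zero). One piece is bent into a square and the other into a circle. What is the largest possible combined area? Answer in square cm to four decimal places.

Let x be the length used for the square. Square side x/4; circle radius (95−x)/(2π).
A(x) = (x/4)² + π·((95−x)/(2π))² = x²/16 + (95−x)²/(4π) for 0 ≤ x ≤ 95. A'(x) = x/8 − (95−x)/(2π) = 0 gives x = 4·95/(π+4) ≈ 53.2094.
A'' > 0, so the interior critical point is a minimum; the maximum is at an endpoint. A(0) = 718.1867 and A(95) = 564.0625, so the largest area is 718.1867.

718.1867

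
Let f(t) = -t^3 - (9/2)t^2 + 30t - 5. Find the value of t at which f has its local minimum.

-5

f'(t) = -3t^2 - 9t + 30 = 0 at t = -5, 2.
f''(t) = -6t - 9. f''(-5) = 21 > 0 ⇒ local minimum; f''(2) = -21 < 0 ⇒ local maximum.
So the local minimum value is f(-5) = -285/2.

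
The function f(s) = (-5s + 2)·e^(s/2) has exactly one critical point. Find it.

-8/5

By the product rule, f'(s) = (-(5/2)s - 4)·e^(s/2). Since e^(s/2) > 0, the only critical point is s = -8/5.
f''(-8/5) has the same sign as -5/2 < 0, so this is a local maximum.
f(-8/5) = (10)·e^(-4/5) ≈ 4.4933.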